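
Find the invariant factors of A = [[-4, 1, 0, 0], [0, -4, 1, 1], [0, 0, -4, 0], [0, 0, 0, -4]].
The Jordan structure of A has elementary divisors (x + 4)^3, (x + 4). Arranging the block sizes at each eigenvalue in decreasing order and taking row products gives the invariant factors.

Invariant factors (smallest first, each dividing the next): x + 4, (x + 4)^3.

Check: the last factor (x + 4)^3 is the minimal polynomial, and the product (x + 4)^4 is the characteristic polynomial.

x + 4, (x + 4)^3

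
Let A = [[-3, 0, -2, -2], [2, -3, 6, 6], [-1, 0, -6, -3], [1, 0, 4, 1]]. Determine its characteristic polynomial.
xI - A = [[x + 3, 0, 2, 2], [-2, x + 3, -6, -6], [1, 0, x + 6, 3], [-1, 0, -4, x - 1]].

Expanding det(xI - A) along the first row:
det(xI - A) = + (x + 3)·det([[x + 3, -6, -6], [0, x + 6, 3], [0, -4, x - 1]]) - (0)·det([[-2, -6, -6], [1, x + 6, 3], [-1, -4, x - 1]]) + (2)·det([[-2, x + 3, -6], [1, 0, 3], [-1, 0, x - 1]]) - (2)·det([[-2, x + 3, -6], [1, 0, x + 6], [-1, 0, -4]]).

Evaluating gives χ_A(x) = x^4 + 11x^3 + 45x^2 + 81x + 54 = (x + 2)(x + 3)^3.

χ_A(x) = (x + 2)(x + 3)^3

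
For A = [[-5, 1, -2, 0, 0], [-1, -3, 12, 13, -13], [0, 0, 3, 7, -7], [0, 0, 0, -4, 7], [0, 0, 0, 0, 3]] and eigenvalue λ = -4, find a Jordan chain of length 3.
v_1 = [[0, 2, 1, -1, 0]]^T, v_2 = [[0, 1, 0, 0, 0]]^T, v_3 = [[1, 1, 0, 0, 0]]^T

We seek v_1 ∈ ker((A + 4I)^3) \ ker((A + 4I)^2), then set v_{i+1} = (A + 4I) v_i.

One such chain is v_1 = [[0, 2, 1, -1, 0]]^T, v_2 = [[0, 1, 0, 0, 0]]^T, v_3 = [[1, 1, 0, 0, 0]]^T. Check: (A + 4I) v_3 = [[0, 0, 0, 0, 0]]^T = 0.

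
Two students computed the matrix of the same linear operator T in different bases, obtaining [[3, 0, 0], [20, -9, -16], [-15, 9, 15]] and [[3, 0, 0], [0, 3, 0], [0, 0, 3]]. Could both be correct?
Both have characteristic polynomial (x - 3)^3, but the minimal polynomial of A is (x - 3)^2 while the minimal polynomial of B is x - 3. The minimal polynomial is a similarity invariant, so A and B are not similar.

No.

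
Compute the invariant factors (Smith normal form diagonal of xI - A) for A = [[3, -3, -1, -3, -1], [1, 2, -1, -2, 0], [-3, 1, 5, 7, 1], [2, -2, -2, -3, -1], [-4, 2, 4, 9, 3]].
(x - 2)^2, (x - 2)^3

The Jordan structure of A has elementary divisors (x - 2)^3, (x - 2)^2. Arranging the block sizes at each eigenvalue in decreasing order and taking row products gives the invariant factors.

Invariant factors (smallest first, each dividing the next): (x - 2)^2, (x - 2)^3.

Check: the last factor (x - 2)^3 is the minimal polynomial, and the product (x - 2)^5 is the characteristic polynomial.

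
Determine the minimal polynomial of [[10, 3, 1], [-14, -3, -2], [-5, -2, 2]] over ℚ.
m_A(x) = (x - 3)^3

The characteristic polynomial factors as (x - 3)^3. The minimal polynomial is ∏(x - λ)^{k_λ} where k_λ is the size of the largest Jordan block at λ.

For λ = 3: rank(A - 3I) = 2, and the largest Jordan block has size 3 (the smallest k with rank((A - 3I)^k) = rank((A - 3I)^(k+1))).

So m_A(x) = (x - 3)^3.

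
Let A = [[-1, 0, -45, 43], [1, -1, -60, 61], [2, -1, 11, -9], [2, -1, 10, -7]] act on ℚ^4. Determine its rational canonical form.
R = [[0, 0, 0, -25], [1, 0, 0, 10], [0, 1, 0, -11], [0, 0, 1, 2]]

The invariant factors of A (the non-unit diagonal entries of the Smith normal form of xI - A over ℚ[x]) are (x^2 - x + 5)^2, each dividing the next. The characteristic polynomial is their product, (x^2 - x + 5)^2.

The rational canonical form is the block-diagonal matrix of companion matrices C(f_i):
R = [[0, 0, 0, -25], [1, 0, 0, 10], [0, 1, 0, -11], [0, 0, 1, 2]].

Note the characteristic polynomial does not split into linear factors over ℚ, so A has no Jordan form over ℚ; the rational canonical form exists over any field.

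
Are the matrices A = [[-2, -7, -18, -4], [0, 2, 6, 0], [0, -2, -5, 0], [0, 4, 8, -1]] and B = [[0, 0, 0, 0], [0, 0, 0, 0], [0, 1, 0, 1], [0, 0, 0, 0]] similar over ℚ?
No.

trace(A) = -6 but trace(B) = 0. The trace is a similarity invariant, so A and B are not similar.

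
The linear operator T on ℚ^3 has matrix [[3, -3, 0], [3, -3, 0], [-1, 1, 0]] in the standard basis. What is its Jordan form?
The characteristic polynomial is det(xI - A) = x^3, so the eigenvalues are 0 (algebraic multiplicity 3).

For λ = 0: rank(A) = 1, rank(A^2) = 0. The eigenspace has dimension 3 - 1 = 2, so there are 2 Jordan blocks; the rank sequence gives block sizes [2, 1].

Assembling the blocks gives the Jordan form J above.

J = [[0, 1, 0], [0, 0, 0], [0, 0, 0]]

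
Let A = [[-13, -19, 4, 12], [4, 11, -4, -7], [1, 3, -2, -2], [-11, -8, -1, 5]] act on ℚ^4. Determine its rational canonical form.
R = [[0, 0, 0, -2], [1, 0, 0, 1], [0, 1, 0, 1], [0, 0, 1, 1]]

The invariant factors of A (the non-unit diagonal entries of the Smith normal form of xI - A over ℚ[x]) are (x - 1)(x^3 - x - 2), each dividing the next. The characteristic polynomial is their product, (x - 1)(x^3 - x - 2).

The rational canonical form is the block-diagonal matrix of companion matrices C(f_i):
R = [[0, 0, 0, -2], [1, 0, 0, 1], [0, 1, 0, 1], [0, 0, 1, 1]].

Note the characteristic polynomial does not split into linear factors over ℚ, so A has no Jordan form over ℚ; the rational canonical form exists over any field.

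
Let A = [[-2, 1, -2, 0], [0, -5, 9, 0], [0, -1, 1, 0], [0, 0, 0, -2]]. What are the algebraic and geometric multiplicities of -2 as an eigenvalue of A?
The characteristic polynomial is (x + 2)^4, so the factor x + 2 appears with exponent 4: the algebraic multiplicity is 4.

rank(A + 2I) = 2, so the eigenspace has dimension 4 - 2 = 2: the geometric multiplicity is 2.

Since 2 < 4, A is not diagonalizable.

algebraic multiplicity 4, geometric multiplicity 2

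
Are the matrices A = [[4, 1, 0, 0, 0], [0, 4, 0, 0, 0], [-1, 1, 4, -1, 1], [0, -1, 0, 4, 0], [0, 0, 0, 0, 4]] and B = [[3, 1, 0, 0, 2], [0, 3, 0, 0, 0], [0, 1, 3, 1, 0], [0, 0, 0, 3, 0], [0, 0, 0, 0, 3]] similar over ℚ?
trace(A) = 20 but trace(B) = 15. The trace is a similarity invariant, so A and B are not similar.

No.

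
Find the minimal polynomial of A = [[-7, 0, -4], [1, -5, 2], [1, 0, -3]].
The characteristic polynomial factors as (x + 5)^3. The minimal polynomial is ∏(x - λ)^{k_λ} where k_λ is the size of the largest Jordan block at λ.

For λ = -5: rank(A + 5I) = 1, and the largest Jordan block has size 2 (the smallest k with rank((A + 5I)^k) = rank((A + 5I)^(k+1))).

So m_A(x) = (x + 5)^2.

m_A(x) = (x + 5)^2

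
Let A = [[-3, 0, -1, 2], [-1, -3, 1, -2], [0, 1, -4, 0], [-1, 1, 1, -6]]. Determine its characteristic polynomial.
xI - A = [[x + 3, 0, 1, -2], [1, x + 3, -1, 2], [0, -1, x + 4, 0], [1, -1, -1, x + 6]].

Expanding det(xI - A) along the first row:
det(xI - A) = + (x + 3)·det([[x + 3, -1, 2], [-1, x + 4, 0], [-1, -1, x + 6]]) - (0)·det([[1, -1, 2], [0, x + 4, 0], [1, -1, x + 6]]) + (1)·det([[1, x + 3, 2], [0, -1, 0], [1, -1, x + 6]]) - (-2)·det([[1, x + 3, -1], [0, -1, x + 4], [1, -1, -1]]).

Evaluating gives χ_A(x) = x^4 + 16x^3 + 96x^2 + 256x + 256 = (x + 4)^4.

χ_A(x) = (x + 4)^4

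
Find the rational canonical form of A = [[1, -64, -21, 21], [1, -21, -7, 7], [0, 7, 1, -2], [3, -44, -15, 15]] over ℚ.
R = [[0, 0, 0, 8], [1, 0, 0, 8], [0, 1, 0, -2], [0, 0, 1, -4]]

The invariant factors of A (the non-unit diagonal entries of the Smith normal form of xI - A over ℚ[x]) are (x + 2)^2(x^2 - 2), each dividing the next. The characteristic polynomial is their product, (x + 2)^2(x^2 - 2).

The rational canonical form is the block-diagonal matrix of companion matrices C(f_i):
R = [[0, 0, 0, 8], [1, 0, 0, 8], [0, 1, 0, -2], [0, 0, 1, -4]].

Note the characteristic polynomial does not split into linear factors over ℚ, so A has no Jordan form over ℚ; the rational canonical form exists over any field.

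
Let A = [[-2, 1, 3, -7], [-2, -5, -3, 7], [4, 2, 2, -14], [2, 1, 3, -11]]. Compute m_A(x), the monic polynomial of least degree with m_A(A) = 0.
The characteristic polynomial factors as (x + 4)^4. The minimal polynomial is ∏(x - λ)^{k_λ} where k_λ is the size of the largest Jordan block at λ.

For λ = -4: rank(A + 4I) = 1, and the largest Jordan block has size 2 (the smallest k with rank((A + 4I)^k) = rank((A + 4I)^(k+1))).

So m_A(x) = (x + 4)^2.

m_A(x) = (x + 4)^2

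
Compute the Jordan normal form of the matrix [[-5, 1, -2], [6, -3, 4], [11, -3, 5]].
The characteristic polynomial is det(xI - A) = (x + 1)^3, so the eigenvalues are -1 (algebraic multiplicity 3).

For λ = -1: rank(A + I) = 2, rank((A + I)^2) = 1, rank((A + I)^3) = 0. The eigenspace has dimension 3 - 2 = 1, so there is 1 Jordan block; the rank sequence gives block sizes [3].

Assembling the blocks gives the Jordan form J above.

J = [[-1, 1, 0], [0, -1, 1], [0, 0, -1]]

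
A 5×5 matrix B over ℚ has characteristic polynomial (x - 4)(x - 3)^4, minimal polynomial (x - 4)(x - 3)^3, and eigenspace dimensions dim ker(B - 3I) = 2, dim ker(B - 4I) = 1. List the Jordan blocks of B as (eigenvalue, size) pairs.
Jordan blocks: (3, 3), (3, 1), (4, 1)

λ = 3: algebraic multiplicity 4 (exponent in χ_B), largest block size 3 (exponent in m_B), 2 blocks (geometric multiplicity). These force block sizes [3, 1].
λ = 4: algebraic multiplicity 1 (exponent in χ_B), largest block size 1 (exponent in m_B), 1 block (geometric multiplicity). This forces block sizes [1].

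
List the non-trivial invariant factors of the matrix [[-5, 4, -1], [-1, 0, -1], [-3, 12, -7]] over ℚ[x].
The Jordan structure of A has elementary divisors (x + 4)^2, (x + 4). Arranging the block sizes at each eigenvalue in decreasing order and taking row products gives the invariant factors.

Invariant factors (smallest first, each dividing the next): x + 4, (x + 4)^2.

Check: the last factor (x + 4)^2 is the minimal polynomial, and the product (x + 4)^3 is the characteristic polynomial.

x + 4, (x + 4)^2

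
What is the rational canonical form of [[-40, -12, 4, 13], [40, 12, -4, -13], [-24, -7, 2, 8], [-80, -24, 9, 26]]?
R = [[0, 0, 0, 0], [1, 0, 0, 3], [0, 1, 0, 8], [0, 0, 1, 0]]

The invariant factors of A (the non-unit diagonal entries of the Smith normal form of xI - A over ℚ[x]) are x(x - 3)(x^2 + 3x + 1), each dividing the next. The characteristic polynomial is their product, x(x - 3)(x^2 + 3x + 1).

The rational canonical form is the block-diagonal matrix of companion matrices C(f_i):
R = [[0, 0, 0, 0], [1, 0, 0, 3], [0, 1, 0, 8], [0, 0, 1, 0]].

Note the characteristic polynomial does not split into linear factors over ℚ, so A has no Jordan form over ℚ; the rational canonical form exists over any field.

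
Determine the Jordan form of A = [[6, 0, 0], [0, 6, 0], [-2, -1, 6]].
J = [[6, 1, 0], [0, 6, 0], [0, 0, 6]]

The characteristic polynomial is det(xI - A) = (x - 6)^3, so the eigenvalues are 6 (algebraic multiplicity 3).

For λ = 6: rank(A - 6I) = 1, rank((A - 6I)^2) = 0. The eigenspace has dimension 3 - 1 = 2, so there are 2 Jordan blocks; the rank sequence gives block sizes [2, 1].

Assembling the blocks gives the Jordan form J above.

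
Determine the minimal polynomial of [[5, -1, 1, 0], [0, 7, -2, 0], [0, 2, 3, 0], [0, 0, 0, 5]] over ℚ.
The characteristic polynomial factors as (x - 5)^4. The minimal polynomial is ∏(x - λ)^{k_λ} where k_λ is the size of the largest Jordan block at λ.

For λ = 5: rank(A - 5I) = 1, and the largest Jordan block has size 2 (the smallest k with rank((A - 5I)^k) = rank((A - 5I)^(k+1))).

So m_A(x) = (x - 5)^2.

m_A(x) = (x - 5)^2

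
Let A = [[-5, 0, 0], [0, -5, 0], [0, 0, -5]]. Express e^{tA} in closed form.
A has Jordan form J = [[-5, 0, 0], [0, -5, 0], [0, 0, -5]] with A = PJP^{-1}, so e^{tA} = P e^{tJ} P^{-1}.

For a Jordan block J_k(λ), e^{tJ_k(λ)} = e^{λt} · (I + tN + t^2 N^2/2! + ... + t^{k-1} N^{k-1}/(k-1)!) where N is the nilpotent superdiagonal part.

Assembling the blocks and conjugating back gives the entries of e^{tA} as shown above.

e^{tA} = [[e^{-5*t}, 0, 0], [0, e^{-5*t}, 0], [0, 0, e^{-5*t}]]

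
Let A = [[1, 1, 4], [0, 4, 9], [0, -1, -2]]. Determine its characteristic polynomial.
xI - A = [[x - 1, -1, -4], [0, x - 4, -9], [0, 1, x + 2]].

Expanding det(xI - A) along the first row:
det(xI - A) = + (x - 1)·det([[x - 4, -9], [1, x + 2]]) - (-1)·det([[0, -9], [0, x + 2]]) + (-4)·det([[0, x - 4], [0, 1]]).

Evaluating gives χ_A(x) = x^3 - 3x^2 + 3x - 1 = (x - 1)^3.

χ_A(x) = (x - 1)^3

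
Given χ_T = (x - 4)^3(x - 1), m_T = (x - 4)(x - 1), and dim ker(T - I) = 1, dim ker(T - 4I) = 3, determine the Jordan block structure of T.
Jordan blocks: (1, 1), (4, 1), (4, 1), (4, 1)

λ = 1: algebraic multiplicity 1 (exponent in χ_T), largest block size 1 (exponent in m_T), 1 block (geometric multiplicity). This forces block sizes [1].
λ = 4: algebraic multiplicity 3 (exponent in χ_T), largest block size 1 (exponent in m_T), 3 blocks (geometric multiplicity). These force block sizes [1, 1, 1].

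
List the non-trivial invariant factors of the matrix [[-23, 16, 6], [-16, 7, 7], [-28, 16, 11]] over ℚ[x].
(x - 5)(x + 5)^2

The Jordan structure of A has elementary divisors (x + 5)^2, (x - 5). Arranging the block sizes at each eigenvalue in decreasing order and taking row products gives the invariant factors.

Invariant factors (smallest first, each dividing the next): (x - 5)(x + 5)^2.

Check: the last factor (x - 5)(x + 5)^2 is the minimal polynomial, and the product (x - 5)(x + 5)^2 is the characteristic polynomial.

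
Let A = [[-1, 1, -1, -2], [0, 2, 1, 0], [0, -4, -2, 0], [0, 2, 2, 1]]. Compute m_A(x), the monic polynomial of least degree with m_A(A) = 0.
The characteristic polynomial factors as x^2(x - 1)(x + 1). The minimal polynomial is ∏(x - λ)^{k_λ} where k_λ is the size of the largest Jordan block at λ.

For λ = -1: rank(A + I) = 3, and the largest Jordan block has size 1 (the smallest k with rank((A + I)^k) = rank((A + I)^(k+1))).
For λ = 0: rank(A) = 3, and the largest Jordan block has size 2 (the smallest k with rank(A^k) = rank(A^(k+1))).
For λ = 1: rank(A - I) = 3, and the largest Jordan block has size 1 (the smallest k with rank((A - I)^k) = rank((A - I)^(k+1))).

So m_A(x) = x^2(x - 1)(x + 1).

m_A(x) = x^2(x - 1)(x + 1)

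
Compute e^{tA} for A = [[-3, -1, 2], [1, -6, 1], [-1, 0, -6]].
e^{tA} = [[(t^2 + 4*t + 2)*e^{-5*t}/2, t*(-t - 2)*e^{-5*t}/2, t*(t + 4)*e^{-5*t}/2], [t*e^{-5*t}, (1 - t)*e^{-5*t}, t*e^{-5*t}], [t*(-t - 2)*e^{-5*t}/2, t^2*e^{-5*t}/2, (-t^2/2 - t + 1)*e^{-5*t}]]

A has Jordan form J = [[-5, 1, 0], [0, -5, 1], [0, 0, -5]] with A = PJP^{-1}, so e^{tA} = P e^{tJ} P^{-1}.

For a Jordan block J_k(λ), e^{tJ_k(λ)} = e^{λt} · (I + tN + t^2 N^2/2! + ... + t^{k-1} N^{k-1}/(k-1)!) where N is the nilpotent superdiagonal part.

Assembling the blocks and conjugating back gives the entries of e^{tA} as shown above.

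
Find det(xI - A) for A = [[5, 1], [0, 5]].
χ_A(x) = (x - 5)^2

xI - A = [[x - 5, -1], [0, x - 5]].

Expanding det(xI - A) along the first row:
det(xI - A) = + (x - 5)·det([[x - 5]]) - (-1)·det([[0]]).

Evaluating gives χ_A(x) = x^2 - 10x + 25 = (x - 5)^2.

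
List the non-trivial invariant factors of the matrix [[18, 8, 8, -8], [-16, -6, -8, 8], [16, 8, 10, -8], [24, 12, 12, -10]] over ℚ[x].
x - 2, x - 2, (x - 6)(x - 2)

The Jordan structure of A has elementary divisors (x - 2), (x - 2), (x - 2), (x - 6). Arranging the block sizes at each eigenvalue in decreasing order and taking row products gives the invariant factors.

Invariant factors (smallest first, each dividing the next): x - 2, x - 2, (x - 6)(x - 2).

Check: the last factor (x - 6)(x - 2) is the minimal polynomial, and the product (x - 6)(x - 2)^3 is the characteristic polynomial.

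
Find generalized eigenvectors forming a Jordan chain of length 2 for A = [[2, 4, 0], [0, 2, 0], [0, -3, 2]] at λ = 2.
We seek v_1 ∈ ker((A - 2I)^2) \ ker(A - 2I), then set v_{i+1} = (A - 2I) v_i.

One such chain is v_1 = [[0, 1, 0]]^T, v_2 = [[4, 0, -3]]^T. Check: (A - 2I) v_2 = [[0, 0, 0]]^T = 0.

v_1 = [[0, 1, 0]]^T, v_2 = [[4, 0, -3]]^T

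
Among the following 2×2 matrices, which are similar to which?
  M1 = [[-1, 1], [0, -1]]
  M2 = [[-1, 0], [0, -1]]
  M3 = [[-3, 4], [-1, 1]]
Characteristic polynomials: χ_{M1} = (x + 1)^2, χ_{M2} = (x + 1)^2, χ_{M3} = (x + 1)^2.

{M1, M3}: invariant factors (x + 1)^2.

{M2}: invariant factors x + 1, x + 1.

Matrices are similar if and only if their invariant-factor lists agree; the partition into similarity classes is {M1, M3}, {M2}.

2 classes: {M1, M3}, {M2}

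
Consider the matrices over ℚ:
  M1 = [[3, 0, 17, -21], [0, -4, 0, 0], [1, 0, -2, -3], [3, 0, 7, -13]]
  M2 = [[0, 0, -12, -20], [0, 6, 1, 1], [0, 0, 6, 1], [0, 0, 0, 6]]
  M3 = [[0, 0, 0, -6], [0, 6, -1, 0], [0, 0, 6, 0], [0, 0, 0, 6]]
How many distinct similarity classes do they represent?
3 classes: {M1}, {M2}, {M3}

Characteristic polynomials: χ_{M1} = (x + 4)^4, χ_{M2} = x(x - 6)^3, χ_{M3} = x(x - 6)^3.

{M1}: invariant factors x + 4, (x + 4)^3.

{M2}: invariant factors x(x - 6)^3.

{M3}: invariant factors x - 6, x(x - 6)^2.

Matrices are similar if and only if their invariant-factor lists agree; the partition into similarity classes is {M1}, {M2}, {M3}.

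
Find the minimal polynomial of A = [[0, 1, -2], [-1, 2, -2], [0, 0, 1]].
m_A(x) = (x - 1)^2

The characteristic polynomial factors as (x - 1)^3. The minimal polynomial is ∏(x - λ)^{k_λ} where k_λ is the size of the largest Jordan block at λ.

For λ = 1: rank(A - I) = 1, and the largest Jordan block has size 2 (the smallest k with rank((A - I)^k) = rank((A - I)^(k+1))).

So m_A(x) = (x - 1)^2.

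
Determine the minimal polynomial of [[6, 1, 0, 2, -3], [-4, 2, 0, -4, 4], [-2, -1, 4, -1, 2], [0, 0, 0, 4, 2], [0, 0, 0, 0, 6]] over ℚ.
m_A(x) = (x - 6)(x - 4)^2

The characteristic polynomial factors as (x - 6)(x - 4)^4. The minimal polynomial is ∏(x - λ)^{k_λ} where k_λ is the size of the largest Jordan block at λ.

For λ = 4: rank(A - 4I) = 3, and the largest Jordan block has size 2 (the smallest k with rank((A - 4I)^k) = rank((A - 4I)^(k+1))).
For λ = 6: rank(A - 6I) = 4, and the largest Jordan block has size 1 (the smallest k with rank((A - 6I)^k) = rank((A - 6I)^(k+1))).

So m_A(x) = (x - 6)(x - 4)^2.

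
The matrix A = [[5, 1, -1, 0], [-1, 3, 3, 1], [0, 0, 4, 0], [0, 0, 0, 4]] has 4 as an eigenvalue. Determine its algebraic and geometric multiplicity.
The characteristic polynomial is (x - 4)^4, so the factor x - 4 appears with exponent 4: the algebraic multiplicity is 4.

rank(A - 4I) = 2, so the eigenspace has dimension 4 - 2 = 2: the geometric multiplicity is 2.

Since 2 < 4, A is not diagonalizable.

algebraic multiplicity 4, geometric multiplicity 2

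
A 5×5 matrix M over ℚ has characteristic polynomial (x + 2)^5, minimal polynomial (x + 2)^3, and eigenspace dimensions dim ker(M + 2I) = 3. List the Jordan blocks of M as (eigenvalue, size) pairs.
Jordan blocks: (-2, 3), (-2, 1), (-2, 1)

λ = -2: algebraic multiplicity 5 (exponent in χ_M), largest block size 3 (exponent in m_M), 3 blocks (geometric multiplicity). These force block sizes [3, 1, 1].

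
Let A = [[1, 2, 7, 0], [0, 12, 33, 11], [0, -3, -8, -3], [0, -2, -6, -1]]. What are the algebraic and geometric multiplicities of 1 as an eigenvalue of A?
The characteristic polynomial is (x - 1)^4, so the factor x - 1 appears with exponent 4: the algebraic multiplicity is 4.

rank(A - I) = 2, so the eigenspace has dimension 4 - 2 = 2: the geometric multiplicity is 2.

Since 2 < 4, A is not diagonalizable.

algebraic multiplicity 4, geometric multiplicity 2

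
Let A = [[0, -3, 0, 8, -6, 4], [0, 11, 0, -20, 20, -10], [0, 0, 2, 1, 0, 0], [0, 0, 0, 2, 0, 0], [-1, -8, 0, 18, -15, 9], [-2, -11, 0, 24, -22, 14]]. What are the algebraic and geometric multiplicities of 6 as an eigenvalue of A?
The characteristic polynomial is (x - 6)(x - 2)^3(x - 1)^2, so the factor x - 6 appears with exponent 1: the algebraic multiplicity is 1.

rank(A - 6I) = 5, so the eigenspace has dimension 6 - 5 = 1: the geometric multiplicity is 1.

algebraic multiplicity 1, geometric multiplicity 1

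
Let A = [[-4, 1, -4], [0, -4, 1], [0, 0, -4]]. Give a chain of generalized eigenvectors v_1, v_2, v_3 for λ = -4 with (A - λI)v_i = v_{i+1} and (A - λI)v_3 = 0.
v_1 = [[-1, 3, 1]]^T, v_2 = [[-1, 1, 0]]^T, v_3 = [[1, 0, 0]]^T

We seek v_1 ∈ ker((A + 4I)^3) \ ker((A + 4I)^2), then set v_{i+1} = (A + 4I) v_i.

One such chain is v_1 = [[-1, 3, 1]]^T, v_2 = [[-1, 1, 0]]^T, v_3 = [[1, 0, 0]]^T. Check: (A + 4I) v_3 = [[0, 0, 0]]^T = 0.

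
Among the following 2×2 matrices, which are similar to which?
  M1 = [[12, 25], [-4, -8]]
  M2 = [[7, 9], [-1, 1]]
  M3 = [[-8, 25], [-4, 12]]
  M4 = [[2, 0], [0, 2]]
Characteristic polynomials: χ_{M1} = (x - 2)^2, χ_{M2} = (x - 4)^2, χ_{M3} = (x - 2)^2, χ_{M4} = (x - 2)^2.

{M1, M3}: invariant factors (x - 2)^2.

{M2}: invariant factors (x - 4)^2.

{M4}: invariant factors x - 2, x - 2.

Matrices are similar if and only if their invariant-factor lists agree; the partition into similarity classes is {M1, M3}, {M2}, {M4}.

3 classes: {M1, M3}, {M2}, {M4}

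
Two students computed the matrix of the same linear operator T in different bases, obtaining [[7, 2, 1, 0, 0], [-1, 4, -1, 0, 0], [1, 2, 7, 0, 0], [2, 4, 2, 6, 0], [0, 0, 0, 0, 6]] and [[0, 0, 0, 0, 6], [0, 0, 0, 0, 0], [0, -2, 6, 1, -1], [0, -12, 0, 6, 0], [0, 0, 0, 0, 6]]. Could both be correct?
trace(A) = 30 but trace(B) = 18. The trace is a similarity invariant, so A and B are not similar.

No.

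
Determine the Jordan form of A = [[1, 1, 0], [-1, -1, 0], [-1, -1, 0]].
J = [[0, 1, 0], [0, 0, 0], [0, 0, 0]]

The characteristic polynomial is det(xI - A) = x^3, so the eigenvalues are 0 (algebraic multiplicity 3).

For λ = 0: rank(A) = 1, rank(A^2) = 0. The eigenspace has dimension 3 - 1 = 2, so there are 2 Jordan blocks; the rank sequence gives block sizes [2, 1].

Assembling the blocks gives the Jordan form J above.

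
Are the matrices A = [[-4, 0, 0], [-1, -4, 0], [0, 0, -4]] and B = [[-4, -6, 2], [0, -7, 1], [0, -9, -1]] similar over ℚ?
Two matrices over a field are similar if and only if they have the same invariant factors.

Both A and B have characteristic polynomial (x + 4)^3 and minimal polynomial (x + 4)^2. Computing further, both have invariant factors x + 4, (x + 4)^2. Hence A and B are similar.

Yes.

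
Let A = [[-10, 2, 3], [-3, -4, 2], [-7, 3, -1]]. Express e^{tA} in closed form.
e^{tA} = [[(-t^2 - 5*t + 1)*e^{-5*t}, t*(t + 4)*e^{-5*t}/2, t*(t + 6)*e^{-5*t}/2], [t*(-t - 3)*e^{-5*t}, (t^2/2 + t + 1)*e^{-5*t}, t*(t + 4)*e^{-5*t}/2], [t*(-t - 7)*e^{-5*t}, t*(t + 6)*e^{-5*t}/2, (t^2 + 8*t + 2)*e^{-5*t}/2]]

A has Jordan form J = [[-5, 1, 0], [0, -5, 1], [0, 0, -5]] with A = PJP^{-1}, so e^{tA} = P e^{tJ} P^{-1}.

For a Jordan block J_k(λ), e^{tJ_k(λ)} = e^{λt} · (I + tN + t^2 N^2/2! + ... + t^{k-1} N^{k-1}/(k-1)!) where N is the nilpotent superdiagonal part.

Assembling the blocks and conjugating back gives the entries of e^{tA} as shown above.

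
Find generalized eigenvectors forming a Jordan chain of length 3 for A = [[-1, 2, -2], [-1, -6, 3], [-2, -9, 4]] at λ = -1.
v_1 = [[-1, 1, 1]]^T, v_2 = [[0, -1, -2]]^T, v_3 = [[2, -1, -1]]^T

We seek v_1 ∈ ker((A + I)^3) \ ker((A + I)^2), then set v_{i+1} = (A + I) v_i.

One such chain is v_1 = [[-1, 1, 1]]^T, v_2 = [[0, -1, -2]]^T, v_3 = [[2, -1, -1]]^T. Check: (A + I) v_3 = [[0, 0, 0]]^T = 0.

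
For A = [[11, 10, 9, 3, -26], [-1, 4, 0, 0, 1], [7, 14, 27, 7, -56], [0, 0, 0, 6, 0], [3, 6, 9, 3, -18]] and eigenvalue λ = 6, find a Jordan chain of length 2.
We seek v_1 ∈ ker((A - 6I)^2) \ ker(A - 6I), then set v_{i+1} = (A - 6I) v_i.

One such chain is v_1 = [[3, -1, 0, -1, 0]]^T, v_2 = [[2, -1, 0, 0, 0]]^T. Check: (A - 6I) v_2 = [[0, 0, 0, 0, 0]]^T = 0.

v_1 = [[3, -1, 0, -1, 0]]^T, v_2 = [[2, -1, 0, 0, 0]]^T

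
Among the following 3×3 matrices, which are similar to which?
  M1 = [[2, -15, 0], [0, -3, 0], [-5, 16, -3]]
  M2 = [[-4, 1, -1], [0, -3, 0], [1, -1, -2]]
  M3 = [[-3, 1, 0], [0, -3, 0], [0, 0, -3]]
Characteristic polynomials: χ_{M1} = (x - 2)(x + 3)^2, χ_{M2} = (x + 3)^3, χ_{M3} = (x + 3)^3.

{M1}: invariant factors (x - 2)(x + 3)^2.

{M2, M3}: invariant factors x + 3, (x + 3)^2.

Matrices are similar if and only if their invariant-factor lists agree; the partition into similarity classes is {M1}, {M2, M3}.

2 classes: {M1}, {M2, M3}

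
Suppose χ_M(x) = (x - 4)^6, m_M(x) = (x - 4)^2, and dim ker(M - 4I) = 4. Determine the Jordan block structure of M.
λ = 4: algebraic multiplicity 6 (exponent in χ_M), largest block size 2 (exponent in m_M), 4 blocks (geometric multiplicity). These force block sizes [2, 2, 1, 1].

Jordan blocks: (4, 2), (4, 2), (4, 1), (4, 1)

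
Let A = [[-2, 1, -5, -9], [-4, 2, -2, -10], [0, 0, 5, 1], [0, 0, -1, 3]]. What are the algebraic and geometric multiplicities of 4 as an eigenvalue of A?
algebraic multiplicity 2, geometric multiplicity 1

The characteristic polynomial is x^2(x - 4)^2, so the factor x - 4 appears with exponent 2: the algebraic multiplicity is 2.

rank(A - 4I) = 3, so the eigenspace has dimension 4 - 3 = 1: the geometric multiplicity is 1.

Since 1 < 2, A is not diagonalizable.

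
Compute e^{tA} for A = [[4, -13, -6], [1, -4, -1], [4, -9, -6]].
e^{tA} = [[(-t^2 + 12*t + 2)*e^{-2*t}/2, t*(t - 13)*e^{-2*t}, t*(t - 12)*e^{-2*t}/2], [t*e^{-2*t}, (1 - 2*t)*e^{-2*t}, -t*e^{-2*t}], [t*(8 - t)*e^{-2*t}/2, t*(t - 9)*e^{-2*t}, (t^2 - 8*t + 2)*e^{-2*t}/2]]

A has Jordan form J = [[-2, 1, 0], [0, -2, 1], [0, 0, -2]] with A = PJP^{-1}, so e^{tA} = P e^{tJ} P^{-1}.

For a Jordan block J_k(λ), e^{tJ_k(λ)} = e^{λt} · (I + tN + t^2 N^2/2! + ... + t^{k-1} N^{k-1}/(k-1)!) where N is the nilpotent superdiagonal part.

Assembling the blocks and conjugating back gives the entries of e^{tA} as shown above.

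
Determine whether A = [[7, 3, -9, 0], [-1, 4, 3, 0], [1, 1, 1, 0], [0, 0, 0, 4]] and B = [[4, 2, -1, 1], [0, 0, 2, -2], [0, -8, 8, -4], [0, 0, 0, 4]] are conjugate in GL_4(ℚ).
Both have characteristic polynomial (x - 4)^4, but the minimal polynomial of A is (x - 4)^3 while the minimal polynomial of B is (x - 4)^2. The minimal polynomial is a similarity invariant, so A and B are not similar.

No.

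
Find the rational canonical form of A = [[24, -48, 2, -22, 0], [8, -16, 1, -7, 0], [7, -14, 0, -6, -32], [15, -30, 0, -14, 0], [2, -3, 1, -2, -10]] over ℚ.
The invariant factors of A (the non-unit diagonal entries of the Smith normal form of xI - A over ℚ[x]) are (x + 2)(x + 4), (x + 2)(x + 4)^2, each dividing the next. The characteristic polynomial is their product, (x + 2)^2(x + 4)^3.

The rational canonical form is the block-diagonal matrix of companion matrices C(f_i):
R = [[0, -8, 0, 0, 0], [1, -6, 0, 0, 0], [0, 0, 0, 0, -32], [0, 0, 1, 0, -32], [0, 0, 0, 1, -10]].

R = [[0, -8, 0, 0, 0], [1, -6, 0, 0, 0], [0, 0, 0, 0, -32], [0, 0, 1, 0, -32], [0, 0, 0, 1, -10]]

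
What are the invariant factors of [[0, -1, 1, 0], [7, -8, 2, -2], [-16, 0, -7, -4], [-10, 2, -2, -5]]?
The Jordan structure of A has elementary divisors (x + 5)^3, (x + 5). Arranging the block sizes at each eigenvalue in decreasing order and taking row products gives the invariant factors.

Invariant factors (smallest first, each dividing the next): x + 5, (x + 5)^3.

Check: the last factor (x + 5)^3 is the minimal polynomial, and the product (x + 5)^4 is the characteristic polynomial.

x + 5, (x + 5)^3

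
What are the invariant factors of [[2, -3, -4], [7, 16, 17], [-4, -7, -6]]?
(x - 4)^3

The Jordan structure of A has elementary divisors (x - 4)^3. Arranging the block sizes at each eigenvalue in decreasing order and taking row products gives the invariant factors.

Invariant factors (smallest first, each dividing the next): (x - 4)^3.

Check: the last factor (x - 4)^3 is the minimal polynomial, and the product (x - 4)^3 is the characteristic polynomial.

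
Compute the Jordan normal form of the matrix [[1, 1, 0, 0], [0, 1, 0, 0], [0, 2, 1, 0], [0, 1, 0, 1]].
J = [[1, 1, 0, 0], [0, 1, 0, 0], [0, 0, 1, 0], [0, 0, 0, 1]]

The characteristic polynomial is det(xI - A) = (x - 1)^4, so the eigenvalues are 1 (algebraic multiplicity 4).

For λ = 1: rank(A - I) = 1, rank((A - I)^2) = 0. The eigenspace has dimension 4 - 1 = 3, so there are 3 Jordan blocks; the rank sequence gives block sizes [2, 1, 1].

Assembling the blocks gives the Jordan form J above.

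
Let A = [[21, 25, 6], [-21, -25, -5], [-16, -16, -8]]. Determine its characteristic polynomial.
xI - A = [[x - 21, -25, -6], [21, x + 25, 5], [16, 16, x + 8]].

Expanding det(xI - A) along the first row:
det(xI - A) = + (x - 21)·det([[x + 25, 5], [16, x + 8]]) - (-25)·det([[21, 5], [16, x + 8]]) + (-6)·det([[21, x + 25], [16, 16]]).

Evaluating gives χ_A(x) = x^3 + 12x^2 + 48x + 64 = (x + 4)^3.

χ_A(x) = (x + 4)^3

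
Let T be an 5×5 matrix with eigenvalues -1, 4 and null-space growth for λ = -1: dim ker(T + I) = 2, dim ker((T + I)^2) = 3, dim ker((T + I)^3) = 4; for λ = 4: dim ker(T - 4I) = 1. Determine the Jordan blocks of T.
Jordan blocks: (-1, 3), (-1, 1), (4, 1)

λ = -1: successive nullity increments [2, 1, 1] count blocks of size ≥ k; block sizes are [3, 1].
λ = 4: successive nullity increments [1] count blocks of size ≥ k; block sizes are [1].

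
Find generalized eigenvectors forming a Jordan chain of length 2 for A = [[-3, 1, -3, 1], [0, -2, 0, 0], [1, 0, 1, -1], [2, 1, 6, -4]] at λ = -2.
We seek v_1 ∈ ker((A + 2I)^2) \ ker(A + 2I), then set v_{i+1} = (A + 2I) v_i.

One such chain is v_1 = [[0, 1, 0, 0]]^T, v_2 = [[1, 0, 0, 1]]^T. Check: (A + 2I) v_2 = [[0, 0, 0, 0]]^T = 0.

v_1 = [[0, 1, 0, 0]]^T, v_2 = [[1, 0, 0, 1]]^T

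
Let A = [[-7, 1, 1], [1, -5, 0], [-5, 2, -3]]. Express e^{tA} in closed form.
A has Jordan form J = [[-5, 1, 0], [0, -5, 1], [0, 0, -5]] with A = PJP^{-1}, so e^{tA} = P e^{tJ} P^{-1}.

For a Jordan block J_k(λ), e^{tJ_k(λ)} = e^{λt} · (I + tN + t^2 N^2/2! + ... + t^{k-1} N^{k-1}/(k-1)!) where N is the nilpotent superdiagonal part.

Assembling the blocks and conjugating back gives the entries of e^{tA} as shown above.

e^{tA} = [[(1 - 2*t)*e^{-5*t}, t*e^{-5*t}, t*e^{-5*t}], [t*(1 - t)*e^{-5*t}, (t^2 + 2)*e^{-5*t}/2, t^2*e^{-5*t}/2], [t*(t - 5)*e^{-5*t}, t*(4 - t)*e^{-5*t}/2, (-t^2 + 4*t + 2)*e^{-5*t}/2]]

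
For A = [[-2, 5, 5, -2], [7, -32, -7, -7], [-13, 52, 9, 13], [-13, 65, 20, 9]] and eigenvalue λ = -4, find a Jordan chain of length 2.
We seek v_1 ∈ ker((A + 4I)^2) \ ker(A + 4I), then set v_{i+1} = (A + 4I) v_i.

One such chain is v_1 = [[0, -1, 2, 2]]^T, v_2 = [[1, 0, 0, 1]]^T. Check: (A + 4I) v_2 = [[0, 0, 0, 0]]^T = 0.

v_1 = [[0, -1, 2, 2]]^T, v_2 = [[1, 0, 0, 1]]^T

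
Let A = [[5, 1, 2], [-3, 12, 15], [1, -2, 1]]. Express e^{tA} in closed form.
A has Jordan form J = [[6, 1, 0], [0, 6, 1], [0, 0, 6]] with A = PJP^{-1}, so e^{tA} = P e^{tJ} P^{-1}.

For a Jordan block J_k(λ), e^{tJ_k(λ)} = e^{λt} · (I + tN + t^2 N^2/2! + ... + t^{k-1} N^{k-1}/(k-1)!) where N is the nilpotent superdiagonal part.

Assembling the blocks and conjugating back gives the entries of e^{tA} as shown above.

e^{tA} = [[(1 - t)*e^{6*t}, t*(t + 2)*e^{6*t}/2, t*(3*t + 4)*e^{6*t}/2], [-3*t*e^{6*t}, (3*t^2 + 12*t + 2)*e^{6*t}/2, 3*t*(3*t + 10)*e^{6*t}/2], [t*e^{6*t}, t*(-t - 4)*e^{6*t}/2, (-3*t^2 - 10*t + 2)*e^{6*t}/2]]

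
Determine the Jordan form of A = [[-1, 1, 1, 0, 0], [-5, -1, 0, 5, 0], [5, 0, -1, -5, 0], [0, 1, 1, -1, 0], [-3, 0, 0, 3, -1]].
J = [[-1, 1, 0, 0, 0], [0, -1, 0, 0, 0], [0, 0, -1, 1, 0], [0, 0, 0, -1, 0], [0, 0, 0, 0, -1]]

The characteristic polynomial is det(xI - A) = (x + 1)^5, so the eigenvalues are -1 (algebraic multiplicity 5).

For λ = -1: rank(A + I) = 2, rank((A + I)^2) = 0. The eigenspace has dimension 5 - 2 = 3, so there are 3 Jordan blocks; the rank sequence gives block sizes [2, 2, 1].

Assembling the blocks gives the Jordan form J above.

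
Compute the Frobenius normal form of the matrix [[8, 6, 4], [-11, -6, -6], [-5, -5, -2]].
R = [[0, 0, 4], [1, 0, -4], [0, 1, 0]]

The invariant factors of A (the non-unit diagonal entries of the Smith normal form of xI - A over ℚ[x]) are x^3 + 4x - 4, each dividing the next. The characteristic polynomial is their product, x^3 + 4x - 4.

The rational canonical form is the block-diagonal matrix of companion matrices C(f_i):
R = [[0, 0, 4], [1, 0, -4], [0, 1, 0]].

Note the characteristic polynomial does not split into linear factors over ℚ, so A has no Jordan form over ℚ; the rational canonical form exists over any field.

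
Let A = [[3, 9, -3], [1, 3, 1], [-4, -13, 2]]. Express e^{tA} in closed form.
e^{tA} = [[(-3*t + e^{5*t})*e^{t}, 3*(-2*t + e^{5*t} - 1)*e^{t}, -3*t*e^{t}], [t*e^{t}, (2*t + 1)*e^{t}, t*e^{t}], [(t - e^{5*t} + 1)*e^{t}, (2*t - 3*e^{5*t} + 3)*e^{t}, (t + 1)*e^{t}]]

A has Jordan form J = [[1, 1, 0], [0, 1, 0], [0, 0, 6]] with A = PJP^{-1}, so e^{tA} = P e^{tJ} P^{-1}.

For a Jordan block J_k(λ), e^{tJ_k(λ)} = e^{λt} · (I + tN + t^2 N^2/2! + ... + t^{k-1} N^{k-1}/(k-1)!) where N is the nilpotent superdiagonal part.

Assembling the blocks and conjugating back gives the entries of e^{tA} as shown above.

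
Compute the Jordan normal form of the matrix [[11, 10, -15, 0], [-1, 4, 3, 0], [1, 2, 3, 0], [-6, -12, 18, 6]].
The characteristic polynomial is det(xI - A) = (x - 6)^4, so the eigenvalues are 6 (algebraic multiplicity 4).

For λ = 6: rank(A - 6I) = 1, rank((A - 6I)^2) = 0. The eigenspace has dimension 4 - 1 = 3, so there are 3 Jordan blocks; the rank sequence gives block sizes [2, 1, 1].

Assembling the blocks gives the Jordan form J above.

J = [[6, 1, 0, 0], [0, 6, 0, 0], [0, 0, 6, 0], [0, 0, 0, 6]]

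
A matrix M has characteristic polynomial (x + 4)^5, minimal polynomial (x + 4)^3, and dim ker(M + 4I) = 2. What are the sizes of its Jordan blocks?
λ = -4: algebraic multiplicity 5 (exponent in χ_M), largest block size 3 (exponent in m_M), 2 blocks (geometric multiplicity). These force block sizes [3, 2].

Jordan blocks: (-4, 3), (-4, 2)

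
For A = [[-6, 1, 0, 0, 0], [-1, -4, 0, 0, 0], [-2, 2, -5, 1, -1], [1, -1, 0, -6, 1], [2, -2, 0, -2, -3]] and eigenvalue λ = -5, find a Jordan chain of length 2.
We seek v_1 ∈ ker((A + 5I)^2) \ ker(A + 5I), then set v_{i+1} = (A + 5I) v_i.

One such chain is v_1 = [[-2, -1, 0, -1, 0]]^T, v_2 = [[1, 1, 1, 0, 0]]^T. Check: (A + 5I) v_2 = [[0, 0, 0, 0, 0]]^T = 0.

v_1 = [[-2, -1, 0, -1, 0]]^T, v_2 = [[1, 1, 1, 0, 0]]^T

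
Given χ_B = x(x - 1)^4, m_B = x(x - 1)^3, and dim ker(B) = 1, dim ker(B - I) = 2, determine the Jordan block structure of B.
λ = 0: algebraic multiplicity 1 (exponent in χ_B), largest block size 1 (exponent in m_B), 1 block (geometric multiplicity). This forces block sizes [1].
λ = 1: algebraic multiplicity 4 (exponent in χ_B), largest block size 3 (exponent in m_B), 2 blocks (geometric multiplicity). These force block sizes [3, 1].

Jordan blocks: (0, 1), (1, 3), (1, 1)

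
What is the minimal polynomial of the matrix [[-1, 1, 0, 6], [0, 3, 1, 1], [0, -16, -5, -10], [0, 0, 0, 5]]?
m_A(x) = (x - 5)(x + 1)^3

The characteristic polynomial factors as (x - 5)(x + 1)^3. The minimal polynomial is ∏(x - λ)^{k_λ} where k_λ is the size of the largest Jordan block at λ.

For λ = -1: rank(A + I) = 3, and the largest Jordan block has size 3 (the smallest k with rank((A + I)^k) = rank((A + I)^(k+1))).
For λ = 5: rank(A - 5I) = 3, and the largest Jordan block has size 1 (the smallest k with rank((A - 5I)^k) = rank((A - 5I)^(k+1))).

So m_A(x) = (x - 5)(x + 1)^3.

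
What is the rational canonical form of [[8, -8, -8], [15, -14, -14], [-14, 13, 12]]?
R = [[0, 0, -8], [1, 0, -6], [0, 1, 6]]

The invariant factors of A (the non-unit diagonal entries of the Smith normal form of xI - A over ℚ[x]) are (x - 4)(x^2 - 2x - 2), each dividing the next. The characteristic polynomial is their product, (x - 4)(x^2 - 2x - 2).

The rational canonical form is the block-diagonal matrix of companion matrices C(f_i):
R = [[0, 0, -8], [1, 0, -6], [0, 1, 6]].

Note the characteristic polynomial does not split into linear factors over ℚ, so A has no Jordan form over ℚ; the rational canonical form exists over any field.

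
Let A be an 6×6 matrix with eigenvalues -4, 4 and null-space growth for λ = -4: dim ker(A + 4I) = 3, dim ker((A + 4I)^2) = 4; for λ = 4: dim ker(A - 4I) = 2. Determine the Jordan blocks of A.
λ = -4: successive nullity increments [3, 1] count blocks of size ≥ k; block sizes are [2, 1, 1].
λ = 4: successive nullity increments [2] count blocks of size ≥ k; block sizes are [1, 1].

Jordan blocks: (-4, 2), (-4, 1), (-4, 1), (4, 1), (4, 1)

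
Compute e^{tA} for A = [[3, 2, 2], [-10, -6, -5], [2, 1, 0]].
A has Jordan form J = [[-1, 1, 0], [0, -1, 0], [0, 0, -1]] with A = PJP^{-1}, so e^{tA} = P e^{tJ} P^{-1}.

For a Jordan block J_k(λ), e^{tJ_k(λ)} = e^{λt} · (I + tN + t^2 N^2/2! + ... + t^{k-1} N^{k-1}/(k-1)!) where N is the nilpotent superdiagonal part.

Assembling the blocks and conjugating back gives the entries of e^{tA} as shown above.

e^{tA} = [[(4*t + 1)*e^{-t}, 2*t*e^{-t}, 2*t*e^{-t}], [-10*t*e^{-t}, (1 - 5*t)*e^{-t}, -5*t*e^{-t}], [2*t*e^{-t}, t*e^{-t}, (t + 1)*e^{-t}]]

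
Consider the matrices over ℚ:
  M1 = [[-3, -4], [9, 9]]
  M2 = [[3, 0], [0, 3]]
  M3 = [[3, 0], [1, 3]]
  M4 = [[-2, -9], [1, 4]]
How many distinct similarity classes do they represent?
Characteristic polynomials: χ_{M1} = (x - 3)^2, χ_{M2} = (x - 3)^2, χ_{M3} = (x - 3)^2, χ_{M4} = (x - 1)^2.

{M1, M3}: invariant factors (x - 3)^2.

{M2}: invariant factors x - 3, x - 3.

{M4}: invariant factors (x - 1)^2.

Matrices are similar if and only if their invariant-factor lists agree; the partition into similarity classes is {M1, M3}, {M2}, {M4}.

3 classes: {M1, M3}, {M2}, {M4}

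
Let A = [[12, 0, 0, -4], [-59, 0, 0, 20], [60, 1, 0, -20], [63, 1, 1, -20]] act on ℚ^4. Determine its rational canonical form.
R = [[0, 0, 0, -4], [1, 0, 0, 16], [0, 1, 0, -12], [0, 0, 1, -8]]

The invariant factors of A (the non-unit diagonal entries of the Smith normal form of xI - A over ℚ[x]) are (x^2 + 4x - 2)^2, each dividing the next. The characteristic polynomial is their product, (x^2 + 4x - 2)^2.

The rational canonical form is the block-diagonal matrix of companion matrices C(f_i):
R = [[0, 0, 0, -4], [1, 0, 0, 16], [0, 1, 0, -12], [0, 0, 1, -8]].

Note the characteristic polynomial does not split into linear factors over ℚ, so A has no Jordan form over ℚ; the rational canonical form exists over any field.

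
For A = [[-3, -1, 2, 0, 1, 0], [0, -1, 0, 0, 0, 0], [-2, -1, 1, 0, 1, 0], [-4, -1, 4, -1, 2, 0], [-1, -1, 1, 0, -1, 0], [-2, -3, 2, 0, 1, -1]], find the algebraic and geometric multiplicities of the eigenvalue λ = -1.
algebraic multiplicity 6, geometric multiplicity 3

The characteristic polynomial is (x + 1)^6, so the factor x + 1 appears with exponent 6: the algebraic multiplicity is 6.

rank(A + I) = 3, so the eigenspace has dimension 6 - 3 = 3: the geometric multiplicity is 3.

Since 3 < 6, A is not diagonalizable.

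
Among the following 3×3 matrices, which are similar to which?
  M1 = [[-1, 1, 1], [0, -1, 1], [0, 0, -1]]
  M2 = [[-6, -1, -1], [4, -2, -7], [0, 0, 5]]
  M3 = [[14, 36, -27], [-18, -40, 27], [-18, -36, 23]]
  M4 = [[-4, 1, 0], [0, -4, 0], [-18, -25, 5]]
3 classes: {M1}, {M2, M4}, {M3}

Characteristic polynomials: χ_{M1} = (x + 1)^3, χ_{M2} = (x - 5)(x + 4)^2, χ_{M3} = (x - 5)(x + 4)^2, χ_{M4} = (x - 5)(x + 4)^2.

{M1}: invariant factors (x + 1)^3.

{M2, M4}: invariant factors (x - 5)(x + 4)^2.

{M3}: invariant factors x + 4, (x - 5)(x + 4).

Matrices are similar if and only if their invariant-factor lists agree; the partition into similarity classes is {M1}, {M2, M4}, {M3}.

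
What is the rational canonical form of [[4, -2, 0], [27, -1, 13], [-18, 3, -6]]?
R = [[0, 0, 12], [1, 0, 7], [0, 1, -3]]

The invariant factors of A (the non-unit diagonal entries of the Smith normal form of xI - A over ℚ[x]) are (x + 4)(x^2 - x - 3), each dividing the next. The characteristic polynomial is their product, (x + 4)(x^2 - x - 3).

The rational canonical form is the block-diagonal matrix of companion matrices C(f_i):
R = [[0, 0, 12], [1, 0, 7], [0, 1, -3]].

Note the characteristic polynomial does not split into linear factors over ℚ, so A has no Jordan form over ℚ; the rational canonical form exists over any field.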